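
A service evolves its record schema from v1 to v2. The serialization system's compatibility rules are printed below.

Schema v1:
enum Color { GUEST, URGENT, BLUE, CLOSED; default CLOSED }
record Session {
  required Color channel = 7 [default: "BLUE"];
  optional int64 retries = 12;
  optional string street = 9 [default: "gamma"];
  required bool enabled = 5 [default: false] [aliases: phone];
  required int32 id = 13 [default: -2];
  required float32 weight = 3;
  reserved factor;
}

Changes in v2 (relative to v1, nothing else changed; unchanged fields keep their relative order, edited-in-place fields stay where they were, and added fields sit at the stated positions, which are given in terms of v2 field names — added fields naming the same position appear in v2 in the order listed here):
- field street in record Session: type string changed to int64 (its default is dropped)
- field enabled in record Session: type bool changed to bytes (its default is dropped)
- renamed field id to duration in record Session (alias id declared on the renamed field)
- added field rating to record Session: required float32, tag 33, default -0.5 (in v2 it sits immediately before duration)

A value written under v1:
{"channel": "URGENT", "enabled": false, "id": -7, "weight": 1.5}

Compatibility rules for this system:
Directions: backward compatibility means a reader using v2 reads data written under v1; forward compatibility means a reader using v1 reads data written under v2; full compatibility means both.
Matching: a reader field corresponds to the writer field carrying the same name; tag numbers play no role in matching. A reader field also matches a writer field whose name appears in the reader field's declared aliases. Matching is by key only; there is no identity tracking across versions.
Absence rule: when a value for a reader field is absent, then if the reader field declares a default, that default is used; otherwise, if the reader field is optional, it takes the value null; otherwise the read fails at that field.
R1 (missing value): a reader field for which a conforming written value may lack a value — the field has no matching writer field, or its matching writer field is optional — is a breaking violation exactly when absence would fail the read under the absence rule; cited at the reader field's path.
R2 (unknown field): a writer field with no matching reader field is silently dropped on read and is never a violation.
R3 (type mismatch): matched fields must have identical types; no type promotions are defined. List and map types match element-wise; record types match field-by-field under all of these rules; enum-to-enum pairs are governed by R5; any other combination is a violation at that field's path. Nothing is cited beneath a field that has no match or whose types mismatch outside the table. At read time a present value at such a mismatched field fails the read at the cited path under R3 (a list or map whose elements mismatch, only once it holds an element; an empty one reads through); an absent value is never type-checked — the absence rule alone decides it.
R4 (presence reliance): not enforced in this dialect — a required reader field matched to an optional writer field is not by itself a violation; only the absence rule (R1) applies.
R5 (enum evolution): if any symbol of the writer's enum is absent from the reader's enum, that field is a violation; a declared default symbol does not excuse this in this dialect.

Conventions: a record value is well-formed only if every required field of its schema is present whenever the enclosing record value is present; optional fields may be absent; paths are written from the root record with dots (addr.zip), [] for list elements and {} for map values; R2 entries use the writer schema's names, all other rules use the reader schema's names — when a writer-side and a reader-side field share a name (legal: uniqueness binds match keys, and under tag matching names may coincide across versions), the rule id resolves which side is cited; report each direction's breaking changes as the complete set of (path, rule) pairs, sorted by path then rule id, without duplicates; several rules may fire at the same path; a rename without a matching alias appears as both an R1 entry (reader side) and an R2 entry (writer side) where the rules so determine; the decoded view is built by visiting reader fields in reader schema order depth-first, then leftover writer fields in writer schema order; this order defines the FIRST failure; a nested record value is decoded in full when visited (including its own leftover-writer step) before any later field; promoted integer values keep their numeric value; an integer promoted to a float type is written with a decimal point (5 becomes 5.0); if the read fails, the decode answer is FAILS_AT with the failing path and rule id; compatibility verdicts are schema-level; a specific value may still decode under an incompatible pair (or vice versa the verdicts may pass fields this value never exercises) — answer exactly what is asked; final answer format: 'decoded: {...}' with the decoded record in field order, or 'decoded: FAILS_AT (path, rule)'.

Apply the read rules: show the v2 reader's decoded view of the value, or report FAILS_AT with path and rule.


decoded: FAILS_AT (enabled, R3)

in Session below, arrows point writer -> reader
decode (reader v2):
  channel := "URGENT"
  retries := null (missing; optional => null)
  street := null (missing; optional => null)
  read fails at enabled under R3
  => FAILS_AT (enabled, R3)
remaining Session differences; none change what is asked:
  field street in record Session: type string changed to int64 (its default is dropped) -> a verdict-level change on Session — the shown value reads the same
  renamed field id to duration in record Session (alias id declared on the renamed field) -> no rule fires on it and the decoded Session view is identical with or without it
  added field rating to record Session: required float32, tag 33, default -0.5 (in v2 it sits immediately before duration) -> no rule fires on it and the decoded Session view is identical with or without it


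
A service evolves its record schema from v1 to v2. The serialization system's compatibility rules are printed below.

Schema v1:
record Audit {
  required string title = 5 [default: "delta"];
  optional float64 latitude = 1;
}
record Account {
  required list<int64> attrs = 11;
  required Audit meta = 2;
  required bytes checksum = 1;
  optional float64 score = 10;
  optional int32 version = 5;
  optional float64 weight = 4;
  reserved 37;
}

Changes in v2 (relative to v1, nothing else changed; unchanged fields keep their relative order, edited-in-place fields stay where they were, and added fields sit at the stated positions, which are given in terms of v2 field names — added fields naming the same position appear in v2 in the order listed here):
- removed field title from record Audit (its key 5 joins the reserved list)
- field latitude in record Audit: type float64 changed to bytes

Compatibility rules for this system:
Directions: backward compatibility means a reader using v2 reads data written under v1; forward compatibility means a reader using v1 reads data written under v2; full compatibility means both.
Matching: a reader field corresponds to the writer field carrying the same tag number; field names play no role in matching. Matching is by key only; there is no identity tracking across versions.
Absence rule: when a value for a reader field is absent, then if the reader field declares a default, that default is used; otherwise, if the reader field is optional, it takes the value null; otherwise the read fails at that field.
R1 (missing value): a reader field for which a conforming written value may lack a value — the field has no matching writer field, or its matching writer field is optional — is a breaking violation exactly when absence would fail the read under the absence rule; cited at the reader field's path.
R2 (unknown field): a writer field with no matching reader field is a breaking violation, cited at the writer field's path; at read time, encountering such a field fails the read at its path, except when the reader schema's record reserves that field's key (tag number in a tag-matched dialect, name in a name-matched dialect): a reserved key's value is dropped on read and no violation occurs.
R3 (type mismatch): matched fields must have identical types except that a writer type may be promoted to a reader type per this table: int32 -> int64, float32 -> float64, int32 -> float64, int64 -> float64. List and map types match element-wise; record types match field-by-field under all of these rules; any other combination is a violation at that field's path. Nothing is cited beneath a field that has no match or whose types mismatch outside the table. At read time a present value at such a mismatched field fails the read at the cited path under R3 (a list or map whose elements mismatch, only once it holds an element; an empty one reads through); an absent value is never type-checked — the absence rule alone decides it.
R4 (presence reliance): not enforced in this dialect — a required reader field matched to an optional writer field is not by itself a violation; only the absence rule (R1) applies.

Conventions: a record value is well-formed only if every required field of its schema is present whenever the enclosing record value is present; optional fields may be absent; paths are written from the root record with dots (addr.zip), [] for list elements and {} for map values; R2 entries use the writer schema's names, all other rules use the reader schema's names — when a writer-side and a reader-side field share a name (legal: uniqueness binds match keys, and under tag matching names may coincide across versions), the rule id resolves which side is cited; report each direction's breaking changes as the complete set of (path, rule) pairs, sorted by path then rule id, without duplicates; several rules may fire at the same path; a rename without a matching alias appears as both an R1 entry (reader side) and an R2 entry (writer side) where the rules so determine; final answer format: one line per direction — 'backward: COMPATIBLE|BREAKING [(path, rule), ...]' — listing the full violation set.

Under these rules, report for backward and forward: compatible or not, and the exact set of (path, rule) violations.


each type pair in Account: writer, then reader
backward for Account (reader v2, writer v1):
  attrs: paired with writer attrs (list<int64> -> list<int64>; writer required)
  meta: paired with writer meta (Audit -> Audit; writer required)
  checksum: paired with writer checksum (bytes -> bytes; writer required)
  score: paired with writer score (float64 -> float64; writer optional)
  version: paired with writer version (int32 -> int32; writer optional)
  weight: paired with writer weight (float64 -> float64; writer optional)
  meta.latitude: paired with writer meta.latitude (float64 -> bytes; writer optional)
  meta.title (writer side), unknown to reader
  violation R3 at meta.latitude
  backward on Account therefore BREAKING (1)
forward for Account (reader v1, writer v2):
  attrs: paired with writer attrs (list<int64> -> list<int64>; writer required)
  meta: paired with writer meta (Audit -> Audit; writer required)
  checksum: paired with writer checksum (bytes -> bytes; writer required)
  score: paired with writer score (float64 -> float64; writer optional)
  version: paired with writer version (int32 -> int32; writer optional)
  weight: paired with writer weight (float64 -> float64; writer optional)
  no writer field matches reader meta.title
  meta.latitude: paired with writer meta.latitude (bytes -> float64; writer optional)
  violation R3 at meta.latitude
  forward on Account therefore BREAKING (1)

backward: BREAKING [(meta.latitude, R3)]; forward: BREAKING [(meta.latitude, R3)]


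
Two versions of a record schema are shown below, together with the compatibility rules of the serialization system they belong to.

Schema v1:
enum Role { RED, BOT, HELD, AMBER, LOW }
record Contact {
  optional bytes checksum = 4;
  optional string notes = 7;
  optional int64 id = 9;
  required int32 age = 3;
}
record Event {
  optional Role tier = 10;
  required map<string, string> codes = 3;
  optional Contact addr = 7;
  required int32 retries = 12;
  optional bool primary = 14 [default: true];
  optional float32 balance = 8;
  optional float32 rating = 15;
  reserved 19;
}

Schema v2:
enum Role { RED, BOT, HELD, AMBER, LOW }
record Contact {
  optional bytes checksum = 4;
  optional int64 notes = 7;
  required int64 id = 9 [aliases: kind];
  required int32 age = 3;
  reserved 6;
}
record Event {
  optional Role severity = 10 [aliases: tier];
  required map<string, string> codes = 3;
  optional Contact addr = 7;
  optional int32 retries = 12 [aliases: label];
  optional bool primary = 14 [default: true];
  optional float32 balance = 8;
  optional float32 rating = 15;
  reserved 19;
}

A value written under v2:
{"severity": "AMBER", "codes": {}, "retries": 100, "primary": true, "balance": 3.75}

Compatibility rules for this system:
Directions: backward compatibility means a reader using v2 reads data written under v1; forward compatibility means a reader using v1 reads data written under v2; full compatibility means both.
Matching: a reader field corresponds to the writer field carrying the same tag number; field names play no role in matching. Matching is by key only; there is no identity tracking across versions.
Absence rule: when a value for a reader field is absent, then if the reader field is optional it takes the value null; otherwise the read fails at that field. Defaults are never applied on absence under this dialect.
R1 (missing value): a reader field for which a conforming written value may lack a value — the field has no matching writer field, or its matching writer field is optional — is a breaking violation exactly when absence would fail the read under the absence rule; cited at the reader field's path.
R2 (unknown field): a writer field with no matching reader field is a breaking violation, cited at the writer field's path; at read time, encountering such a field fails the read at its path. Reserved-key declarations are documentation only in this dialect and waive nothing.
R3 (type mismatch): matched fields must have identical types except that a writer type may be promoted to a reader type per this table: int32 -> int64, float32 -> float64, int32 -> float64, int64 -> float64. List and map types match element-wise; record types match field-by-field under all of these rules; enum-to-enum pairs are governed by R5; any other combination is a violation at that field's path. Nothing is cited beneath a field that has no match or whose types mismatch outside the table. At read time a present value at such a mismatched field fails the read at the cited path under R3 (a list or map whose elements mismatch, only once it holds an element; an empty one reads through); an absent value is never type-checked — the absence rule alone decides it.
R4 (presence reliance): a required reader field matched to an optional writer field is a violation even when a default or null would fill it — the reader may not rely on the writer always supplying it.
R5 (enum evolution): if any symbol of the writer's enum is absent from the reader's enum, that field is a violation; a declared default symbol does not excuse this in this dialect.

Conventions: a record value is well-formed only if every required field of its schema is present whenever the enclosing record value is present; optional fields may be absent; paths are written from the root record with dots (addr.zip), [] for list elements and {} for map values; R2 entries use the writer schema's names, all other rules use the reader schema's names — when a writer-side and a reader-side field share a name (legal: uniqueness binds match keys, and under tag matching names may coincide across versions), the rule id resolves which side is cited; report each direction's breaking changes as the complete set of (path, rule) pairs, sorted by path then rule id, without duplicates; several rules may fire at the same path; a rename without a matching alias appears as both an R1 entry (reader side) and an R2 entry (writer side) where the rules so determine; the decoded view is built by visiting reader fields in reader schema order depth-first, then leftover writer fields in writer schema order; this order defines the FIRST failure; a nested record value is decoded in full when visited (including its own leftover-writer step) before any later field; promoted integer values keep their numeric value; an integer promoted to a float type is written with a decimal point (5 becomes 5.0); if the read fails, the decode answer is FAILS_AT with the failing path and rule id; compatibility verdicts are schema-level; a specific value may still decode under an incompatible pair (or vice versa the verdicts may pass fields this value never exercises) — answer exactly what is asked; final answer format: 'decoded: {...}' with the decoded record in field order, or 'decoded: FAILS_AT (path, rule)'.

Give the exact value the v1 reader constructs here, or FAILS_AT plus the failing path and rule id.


each type pair in Event: writer, then reader
decode (reader v1):
  tier := "AMBER" (from writer severity)
  codes := {}
  addr := null (absent, optional -> null)
  retries := 100
  primary := true
  balance := 3.75
  rating := null (absent, optional -> null)
  => decoded: {"tier": "AMBER", "codes": {}, "addr": null, "retries": 100, "primary": true, "balance": 3.75, "rating": null}
ruling out the remaining Event differences:
  field retries in record Event: required changed to optional -> changes Event's schema-level verdicts only — the decode of this value is the same
  renamed field tier to severity in record Event (alias tier declared on the renamed field) -> inert under this dialect — no rule fires on Event and the result does not move
  field id in record Contact: optional changed to required -> changes Event's schema-level verdicts only — the decode of this value is the same
  field notes in record Contact: type string changed to int64 -> changes Event's schema-level verdicts only — the decode of this value is the same

decoded: {"tier": "AMBER", "codes": {}, "addr": null, "retries": 100, "primary": true, "balance": 3.75, "rating": null}


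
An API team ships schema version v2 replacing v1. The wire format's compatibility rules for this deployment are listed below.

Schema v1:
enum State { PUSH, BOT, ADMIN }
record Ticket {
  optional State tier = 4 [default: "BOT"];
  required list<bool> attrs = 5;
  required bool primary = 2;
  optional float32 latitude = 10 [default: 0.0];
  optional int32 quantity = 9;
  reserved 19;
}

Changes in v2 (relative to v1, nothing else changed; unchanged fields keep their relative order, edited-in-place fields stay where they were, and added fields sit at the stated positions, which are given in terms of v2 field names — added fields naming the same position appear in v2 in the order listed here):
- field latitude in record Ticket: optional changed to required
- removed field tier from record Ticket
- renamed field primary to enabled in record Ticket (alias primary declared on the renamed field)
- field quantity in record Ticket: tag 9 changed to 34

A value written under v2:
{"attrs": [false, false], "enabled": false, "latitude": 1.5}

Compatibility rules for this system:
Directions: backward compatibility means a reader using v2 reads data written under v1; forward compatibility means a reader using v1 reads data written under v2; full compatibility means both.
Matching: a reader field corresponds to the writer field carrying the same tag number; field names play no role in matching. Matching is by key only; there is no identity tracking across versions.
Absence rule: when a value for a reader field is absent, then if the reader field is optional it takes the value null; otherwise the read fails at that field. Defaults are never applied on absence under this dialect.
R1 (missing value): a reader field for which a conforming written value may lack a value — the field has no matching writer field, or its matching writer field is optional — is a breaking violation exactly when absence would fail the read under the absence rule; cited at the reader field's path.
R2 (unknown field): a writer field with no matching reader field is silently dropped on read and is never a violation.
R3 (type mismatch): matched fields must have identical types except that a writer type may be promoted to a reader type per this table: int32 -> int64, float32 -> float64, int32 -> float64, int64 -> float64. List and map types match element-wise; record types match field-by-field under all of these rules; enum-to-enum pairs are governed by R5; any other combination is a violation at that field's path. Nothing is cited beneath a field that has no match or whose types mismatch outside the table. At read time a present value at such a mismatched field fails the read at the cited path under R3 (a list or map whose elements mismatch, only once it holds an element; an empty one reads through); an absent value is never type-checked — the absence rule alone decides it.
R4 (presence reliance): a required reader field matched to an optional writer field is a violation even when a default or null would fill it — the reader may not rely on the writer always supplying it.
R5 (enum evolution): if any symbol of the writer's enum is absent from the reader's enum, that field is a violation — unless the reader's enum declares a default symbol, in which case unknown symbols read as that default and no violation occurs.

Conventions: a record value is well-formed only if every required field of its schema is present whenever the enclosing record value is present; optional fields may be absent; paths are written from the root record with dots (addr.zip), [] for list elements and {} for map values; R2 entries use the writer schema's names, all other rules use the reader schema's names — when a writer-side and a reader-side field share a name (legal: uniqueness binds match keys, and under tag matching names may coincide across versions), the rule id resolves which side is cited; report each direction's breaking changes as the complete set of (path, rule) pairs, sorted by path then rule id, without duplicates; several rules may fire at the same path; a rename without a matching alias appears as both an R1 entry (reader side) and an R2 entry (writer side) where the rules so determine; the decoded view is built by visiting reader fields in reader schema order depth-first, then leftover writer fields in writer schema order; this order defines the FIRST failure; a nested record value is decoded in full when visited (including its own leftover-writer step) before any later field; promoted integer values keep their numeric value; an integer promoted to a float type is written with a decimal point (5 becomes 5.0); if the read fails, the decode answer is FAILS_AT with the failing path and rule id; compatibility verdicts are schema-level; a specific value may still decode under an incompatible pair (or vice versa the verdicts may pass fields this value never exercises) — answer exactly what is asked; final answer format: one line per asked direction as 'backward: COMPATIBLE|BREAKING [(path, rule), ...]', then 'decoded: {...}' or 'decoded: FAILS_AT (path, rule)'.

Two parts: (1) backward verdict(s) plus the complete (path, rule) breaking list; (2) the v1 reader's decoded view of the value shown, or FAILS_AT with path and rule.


arrows below run writer -> reader for Ticket
backward pass over Ticket, reader schema v2, writer schema v1:
  attrs: list<bool> -> list<bool>, writer required; from attrs
  enabled: bool -> bool, writer required; from primary
  latitude: float32 -> float32, writer optional; from latitude
  quantity has no writer counterpart
  writer tier: unknown to reader
  writer quantity: unknown to reader
  R1 fires at latitude
  R4 fires at latitude
  => backward verdict for Ticket: BREAKING, 2 violation(s)
migrating the Ticket value to v1:
  tier := null (not supplied -> null)
  attrs := [false, false]
  primary := false (from writer enabled)
  latitude := 1.5
  quantity := null (not supplied -> null)
  => decoded: {"tier": null, "attrs": [false, false], "primary": false, "latitude": 1.5, "quantity": null}
checking off the Ticket differences that do not matter here:
  removed field tier from record Ticket -> fires no rule on Ticket, leaving the asked answer as it is
  renamed field primary to enabled in record Ticket (alias primary declared on the renamed field) -> fires no rule on Ticket, leaving the asked answer as it is
  field quantity in record Ticket: tag 9 changed to 34 -> fires no rule on Ticket, leaving the asked answer as it is

backward: BREAKING [(latitude, R1), (latitude, R4)]; decoded: {"tier": null, "attrs": [false, false], "primary": false, "latitude": 1.5, "quantity": null}


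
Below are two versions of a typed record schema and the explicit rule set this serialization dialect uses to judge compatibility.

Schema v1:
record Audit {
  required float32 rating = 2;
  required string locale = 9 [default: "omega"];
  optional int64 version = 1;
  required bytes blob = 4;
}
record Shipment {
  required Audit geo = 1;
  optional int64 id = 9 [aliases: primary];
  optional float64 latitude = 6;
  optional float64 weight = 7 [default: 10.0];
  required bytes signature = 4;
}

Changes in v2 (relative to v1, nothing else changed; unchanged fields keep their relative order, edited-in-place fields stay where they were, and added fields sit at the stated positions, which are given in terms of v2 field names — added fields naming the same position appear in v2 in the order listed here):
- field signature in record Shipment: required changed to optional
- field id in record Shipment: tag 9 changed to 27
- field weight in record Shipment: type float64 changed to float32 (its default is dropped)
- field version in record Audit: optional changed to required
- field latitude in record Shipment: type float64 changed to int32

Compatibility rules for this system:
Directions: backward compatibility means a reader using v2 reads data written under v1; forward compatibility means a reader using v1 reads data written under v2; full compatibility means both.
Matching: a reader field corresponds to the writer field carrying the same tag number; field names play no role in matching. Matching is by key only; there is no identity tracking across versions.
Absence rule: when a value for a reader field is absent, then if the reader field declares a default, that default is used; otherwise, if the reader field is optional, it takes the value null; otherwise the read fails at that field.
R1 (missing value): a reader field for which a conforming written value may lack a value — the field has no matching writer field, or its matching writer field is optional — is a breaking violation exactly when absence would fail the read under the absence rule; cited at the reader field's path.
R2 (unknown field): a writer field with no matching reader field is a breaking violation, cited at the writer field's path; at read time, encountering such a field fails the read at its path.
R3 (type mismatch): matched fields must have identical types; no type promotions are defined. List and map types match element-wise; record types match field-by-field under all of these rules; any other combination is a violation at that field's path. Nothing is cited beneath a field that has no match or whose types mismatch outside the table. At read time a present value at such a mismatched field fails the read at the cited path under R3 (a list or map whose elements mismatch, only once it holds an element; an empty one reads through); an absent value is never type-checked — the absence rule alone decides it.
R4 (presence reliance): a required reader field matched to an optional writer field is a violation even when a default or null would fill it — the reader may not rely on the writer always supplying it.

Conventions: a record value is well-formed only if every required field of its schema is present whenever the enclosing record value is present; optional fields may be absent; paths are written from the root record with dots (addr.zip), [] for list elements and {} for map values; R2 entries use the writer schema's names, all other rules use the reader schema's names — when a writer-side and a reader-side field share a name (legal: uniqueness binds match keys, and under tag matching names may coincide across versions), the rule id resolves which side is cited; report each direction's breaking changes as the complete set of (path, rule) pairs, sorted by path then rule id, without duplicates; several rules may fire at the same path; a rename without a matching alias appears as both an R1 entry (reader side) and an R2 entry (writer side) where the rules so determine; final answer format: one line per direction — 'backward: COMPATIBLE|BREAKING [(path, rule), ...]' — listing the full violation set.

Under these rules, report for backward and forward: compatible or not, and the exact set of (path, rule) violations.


backward: BREAKING [(geo.version, R1), (geo.version, R4), (id, R2), (latitude, R3), (weight, R3)]; forward: BREAKING [(id, R2), (latitude, R3), (signature, R1), (signature, R4), (weight, R3)]

each type pair in Shipment: writer, then reader
checking backward for Shipment: reader v2 against writer v1:
  Audit -> Audit, writer required: geo aligns to geo
  no writer field matches reader id
  float64 -> int32, writer optional: latitude aligns to latitude
  float64 -> float32, writer optional: weight aligns to weight
  bytes -> bytes, writer required: signature aligns to signature
  id (writer side), unknown to reader
  float32 -> float32, writer required: geo.rating aligns to geo.rating
  string -> string, writer required: geo.locale aligns to geo.locale
  int64 -> int64, writer optional: geo.version aligns to geo.version
  bytes -> bytes, writer required: geo.blob aligns to geo.blob
  rule R1 violated at geo.version
  rule R4 violated at geo.version
  rule R2 violated at id
  rule R3 violated at latitude
  rule R3 violated at weight
  => 5 violation(s): backward is BREAKING for Shipment
checking forward for Shipment: reader v1 against writer v2:
  Audit -> Audit, writer required: geo aligns to geo
  no writer field matches reader id
  int32 -> float64, writer optional: latitude aligns to latitude
  float32 -> float64, writer optional: weight aligns to weight
  bytes -> bytes, writer optional: signature aligns to signature
  id (writer side), unknown to reader
  float32 -> float32, writer required: geo.rating aligns to geo.rating
  string -> string, writer required: geo.locale aligns to geo.locale
  int64 -> int64, writer required: geo.version aligns to geo.version
  bytes -> bytes, writer required: geo.blob aligns to geo.blob
  rule R2 violated at id
  rule R3 violated at latitude
  rule R1 violated at signature
  rule R4 violated at signature
  rule R3 violated at weight
  => 5 violation(s): forward is BREAKING for Shipment


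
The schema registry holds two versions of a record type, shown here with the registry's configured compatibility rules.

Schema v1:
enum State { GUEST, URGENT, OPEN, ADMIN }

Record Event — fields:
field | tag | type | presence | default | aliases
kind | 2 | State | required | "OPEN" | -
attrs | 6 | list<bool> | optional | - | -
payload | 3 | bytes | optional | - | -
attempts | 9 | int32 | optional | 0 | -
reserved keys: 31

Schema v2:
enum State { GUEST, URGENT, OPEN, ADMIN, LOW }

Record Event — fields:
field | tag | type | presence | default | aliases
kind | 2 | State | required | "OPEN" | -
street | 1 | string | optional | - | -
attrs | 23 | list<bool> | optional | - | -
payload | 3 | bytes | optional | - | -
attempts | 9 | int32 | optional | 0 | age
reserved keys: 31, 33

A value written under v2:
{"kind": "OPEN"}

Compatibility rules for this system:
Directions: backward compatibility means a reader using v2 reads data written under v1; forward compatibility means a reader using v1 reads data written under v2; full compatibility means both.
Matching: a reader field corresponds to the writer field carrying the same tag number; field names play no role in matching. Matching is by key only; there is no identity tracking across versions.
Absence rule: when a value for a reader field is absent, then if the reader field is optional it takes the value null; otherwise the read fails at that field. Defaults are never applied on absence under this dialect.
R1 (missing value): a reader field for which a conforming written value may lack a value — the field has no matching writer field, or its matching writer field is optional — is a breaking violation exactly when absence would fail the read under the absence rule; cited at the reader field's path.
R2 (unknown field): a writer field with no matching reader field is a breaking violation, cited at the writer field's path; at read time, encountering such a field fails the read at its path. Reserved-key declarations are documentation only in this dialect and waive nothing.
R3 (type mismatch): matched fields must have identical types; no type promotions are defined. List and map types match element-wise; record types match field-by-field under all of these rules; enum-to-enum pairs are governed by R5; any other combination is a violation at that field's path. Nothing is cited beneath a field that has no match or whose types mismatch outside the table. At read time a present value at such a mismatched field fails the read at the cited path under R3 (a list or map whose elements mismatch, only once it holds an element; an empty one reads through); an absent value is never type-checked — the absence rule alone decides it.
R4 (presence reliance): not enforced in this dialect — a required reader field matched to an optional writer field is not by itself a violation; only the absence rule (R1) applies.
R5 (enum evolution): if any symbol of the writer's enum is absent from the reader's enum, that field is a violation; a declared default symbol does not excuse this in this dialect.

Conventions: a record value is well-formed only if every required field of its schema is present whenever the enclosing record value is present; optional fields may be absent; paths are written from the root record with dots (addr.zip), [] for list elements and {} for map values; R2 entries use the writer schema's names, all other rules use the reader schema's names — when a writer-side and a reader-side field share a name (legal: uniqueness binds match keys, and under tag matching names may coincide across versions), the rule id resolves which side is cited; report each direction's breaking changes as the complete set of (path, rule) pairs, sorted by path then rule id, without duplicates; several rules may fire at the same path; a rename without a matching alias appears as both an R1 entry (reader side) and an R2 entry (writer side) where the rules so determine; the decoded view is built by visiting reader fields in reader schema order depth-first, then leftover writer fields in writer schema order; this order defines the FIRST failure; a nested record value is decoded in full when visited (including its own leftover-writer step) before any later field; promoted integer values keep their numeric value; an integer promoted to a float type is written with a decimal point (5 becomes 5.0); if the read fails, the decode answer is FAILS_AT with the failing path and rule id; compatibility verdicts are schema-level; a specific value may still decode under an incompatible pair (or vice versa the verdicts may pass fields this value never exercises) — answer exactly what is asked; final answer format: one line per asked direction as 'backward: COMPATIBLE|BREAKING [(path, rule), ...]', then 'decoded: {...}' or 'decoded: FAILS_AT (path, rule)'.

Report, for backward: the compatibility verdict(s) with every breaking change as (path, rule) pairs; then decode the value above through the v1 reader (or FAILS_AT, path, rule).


in Event below, arrows point writer -> reader
checking backward for Event: reader v2 against writer v1:
  kind: paired with writer kind (State -> State; writer required)
  no writer field matches reader street
  no writer field matches reader attrs
  payload: paired with writer payload (bytes -> bytes; writer optional)
  attempts: paired with writer attempts (int32 -> int32; writer optional)
  attrs (writer side), unknown to reader
  R2 fires at attrs
  => backward: BREAKING (1)
migrating the Event value to v1:
  kind := "OPEN"
  attrs := null (absent, optional -> null)
  payload := null (absent, optional -> null)
  attempts := null (absent, optional -> null)
  => decoded: {"kind": "OPEN", "attrs": null, "payload": null, "attempts": null}
remaining Event differences; none change what is asked:
  added field street to record Event: optional string, tag 1 (in v2 it sits immediately before attrs) -> fires only in the forward direction of Event, which is not asked here
  enum State (field kind in record Event): symbol LOW added -> fires only in the forward direction of Event, which is not asked here

backward: BREAKING [(attrs, R2)]; decoded: {"kind": "OPEN", "attrs": null, "payload": null, "attempts": null}


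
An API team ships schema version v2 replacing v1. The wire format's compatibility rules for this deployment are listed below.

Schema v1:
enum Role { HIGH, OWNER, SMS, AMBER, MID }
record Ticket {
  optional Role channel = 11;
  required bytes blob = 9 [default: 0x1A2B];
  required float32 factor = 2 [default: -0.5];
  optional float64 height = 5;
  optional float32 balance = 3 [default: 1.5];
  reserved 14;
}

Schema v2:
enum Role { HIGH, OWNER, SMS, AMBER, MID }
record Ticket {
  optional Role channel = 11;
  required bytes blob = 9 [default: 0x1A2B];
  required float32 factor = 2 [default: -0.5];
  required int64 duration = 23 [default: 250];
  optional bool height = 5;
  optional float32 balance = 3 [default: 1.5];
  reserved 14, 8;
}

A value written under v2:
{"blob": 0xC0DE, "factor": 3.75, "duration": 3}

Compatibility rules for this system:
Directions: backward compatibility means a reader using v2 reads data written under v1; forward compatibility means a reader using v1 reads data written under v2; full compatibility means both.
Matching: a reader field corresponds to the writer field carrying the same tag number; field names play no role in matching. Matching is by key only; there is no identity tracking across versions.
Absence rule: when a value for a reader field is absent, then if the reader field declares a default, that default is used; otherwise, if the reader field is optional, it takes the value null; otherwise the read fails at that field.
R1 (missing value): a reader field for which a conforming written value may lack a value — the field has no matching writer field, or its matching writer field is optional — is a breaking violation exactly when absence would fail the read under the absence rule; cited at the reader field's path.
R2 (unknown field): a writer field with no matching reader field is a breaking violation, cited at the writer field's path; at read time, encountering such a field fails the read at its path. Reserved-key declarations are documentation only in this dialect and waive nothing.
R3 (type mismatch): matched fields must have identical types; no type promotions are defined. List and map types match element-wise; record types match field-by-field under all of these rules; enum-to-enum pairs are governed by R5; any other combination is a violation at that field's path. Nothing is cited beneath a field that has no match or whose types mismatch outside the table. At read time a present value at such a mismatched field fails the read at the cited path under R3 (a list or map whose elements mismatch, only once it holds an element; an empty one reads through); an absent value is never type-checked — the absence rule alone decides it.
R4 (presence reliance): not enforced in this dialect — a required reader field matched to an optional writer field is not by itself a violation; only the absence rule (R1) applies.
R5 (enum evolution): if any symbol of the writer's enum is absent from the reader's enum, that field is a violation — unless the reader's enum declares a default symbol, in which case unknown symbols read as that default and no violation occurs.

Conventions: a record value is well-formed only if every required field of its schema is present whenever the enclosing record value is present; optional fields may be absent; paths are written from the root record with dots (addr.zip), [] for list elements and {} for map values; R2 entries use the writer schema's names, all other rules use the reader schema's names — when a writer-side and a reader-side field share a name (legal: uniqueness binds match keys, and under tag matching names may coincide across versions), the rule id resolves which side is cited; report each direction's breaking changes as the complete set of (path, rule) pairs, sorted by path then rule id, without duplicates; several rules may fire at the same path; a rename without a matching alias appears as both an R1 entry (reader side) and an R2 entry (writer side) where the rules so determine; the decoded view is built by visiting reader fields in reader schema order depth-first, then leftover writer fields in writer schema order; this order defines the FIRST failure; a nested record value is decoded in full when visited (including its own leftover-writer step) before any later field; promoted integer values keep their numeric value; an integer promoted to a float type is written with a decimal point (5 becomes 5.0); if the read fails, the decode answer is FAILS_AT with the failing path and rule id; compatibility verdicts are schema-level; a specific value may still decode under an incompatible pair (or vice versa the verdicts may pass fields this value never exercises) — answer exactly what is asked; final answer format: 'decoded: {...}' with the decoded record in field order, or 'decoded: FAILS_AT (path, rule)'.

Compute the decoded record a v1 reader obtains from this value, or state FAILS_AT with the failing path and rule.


each type pair in Ticket: writer, then reader
decode (reader v1):
  channel := null (not supplied -> null)
  blob := 0xC0DE
  factor := 3.75
  height := null (not supplied -> null)
  balance := 1.5 (no value, default fills)
  read fails at duration under R2 (unknown field)
  => FAILS_AT (duration, R2)
remaining Ticket differences; none change what is asked:
  field height in record Ticket: type float64 changed to bool -> changes Ticket's schema-level verdicts only — the decode of this value is the same

decoded: FAILS_AT (duration, R2)
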